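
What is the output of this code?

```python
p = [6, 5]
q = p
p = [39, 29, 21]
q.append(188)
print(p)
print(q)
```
[39, 29, 21]
[6, 5, 188]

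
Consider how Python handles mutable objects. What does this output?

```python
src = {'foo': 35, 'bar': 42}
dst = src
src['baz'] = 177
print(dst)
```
{'foo': 35, 'bar': 42, 'baz': 177}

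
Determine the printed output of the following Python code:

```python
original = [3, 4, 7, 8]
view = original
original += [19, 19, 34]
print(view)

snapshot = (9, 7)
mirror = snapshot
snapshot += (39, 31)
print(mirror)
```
[3, 4, 7, 8, 19, 19, 34]
(9, 7)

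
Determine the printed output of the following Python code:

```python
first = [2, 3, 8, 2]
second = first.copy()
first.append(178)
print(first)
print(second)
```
[2, 3, 8, 2, 178]
[2, 3, 8, 2]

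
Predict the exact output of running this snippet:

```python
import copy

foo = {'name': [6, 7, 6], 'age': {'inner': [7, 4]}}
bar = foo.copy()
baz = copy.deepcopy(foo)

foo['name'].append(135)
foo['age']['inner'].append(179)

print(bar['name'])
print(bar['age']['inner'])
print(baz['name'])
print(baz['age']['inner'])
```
[6, 7, 6, 135]
[7, 4, 179]
[6, 7, 6]
[7, 4]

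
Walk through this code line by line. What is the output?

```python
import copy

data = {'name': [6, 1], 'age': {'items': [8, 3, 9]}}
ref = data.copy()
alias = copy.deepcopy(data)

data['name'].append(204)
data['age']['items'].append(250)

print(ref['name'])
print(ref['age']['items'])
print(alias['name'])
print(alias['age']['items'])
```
[6, 1, 204]
[8, 3, 9, 250]
[6, 1]
[8, 3, 9]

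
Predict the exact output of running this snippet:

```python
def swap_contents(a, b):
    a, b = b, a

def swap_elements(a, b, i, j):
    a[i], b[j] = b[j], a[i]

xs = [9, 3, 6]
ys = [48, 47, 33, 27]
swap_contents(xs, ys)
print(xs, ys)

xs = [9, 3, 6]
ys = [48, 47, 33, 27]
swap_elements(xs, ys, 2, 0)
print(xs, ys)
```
[9, 3, 6] [48, 47, 33, 27]
[9, 3, 48] [6, 47, 33, 27]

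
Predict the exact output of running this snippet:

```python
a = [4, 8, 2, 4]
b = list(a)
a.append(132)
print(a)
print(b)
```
[4, 8, 2, 4, 132]
[4, 8, 2, 4]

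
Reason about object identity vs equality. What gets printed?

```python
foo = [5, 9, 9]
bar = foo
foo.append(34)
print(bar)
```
[5, 9, 9, 34]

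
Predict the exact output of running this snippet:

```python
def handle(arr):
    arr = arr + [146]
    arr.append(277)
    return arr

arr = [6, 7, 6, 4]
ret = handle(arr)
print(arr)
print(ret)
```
[6, 7, 6, 4]
[6, 7, 6, 4, 146, 277]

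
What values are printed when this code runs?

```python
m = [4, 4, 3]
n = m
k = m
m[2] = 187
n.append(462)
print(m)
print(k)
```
[4, 4, 187, 462]
[4, 4, 187, 462]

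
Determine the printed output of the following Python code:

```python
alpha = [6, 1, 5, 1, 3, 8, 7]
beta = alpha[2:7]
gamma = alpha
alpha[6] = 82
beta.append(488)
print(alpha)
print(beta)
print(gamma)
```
[6, 1, 5, 1, 3, 8, 82]
[5, 1, 3, 8, 7, 488]
[6, 1, 5, 1, 3, 8, 82]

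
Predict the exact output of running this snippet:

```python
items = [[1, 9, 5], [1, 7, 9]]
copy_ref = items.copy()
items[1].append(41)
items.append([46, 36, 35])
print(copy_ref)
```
[[1, 9, 5], [1, 7, 9, 41]]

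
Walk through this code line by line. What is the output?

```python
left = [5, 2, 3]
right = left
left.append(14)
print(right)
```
[5, 2, 3, 14]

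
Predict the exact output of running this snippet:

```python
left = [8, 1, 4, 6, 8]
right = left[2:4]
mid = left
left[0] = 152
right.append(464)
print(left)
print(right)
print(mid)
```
[152, 1, 4, 6, 8]
[4, 6, 464]
[152, 1, 4, 6, 8]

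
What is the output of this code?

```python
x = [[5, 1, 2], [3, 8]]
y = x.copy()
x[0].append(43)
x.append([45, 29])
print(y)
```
[[5, 1, 2, 43], [3, 8]]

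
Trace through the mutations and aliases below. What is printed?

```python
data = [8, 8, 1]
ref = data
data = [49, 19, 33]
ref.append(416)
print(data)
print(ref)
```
[49, 19, 33]
[8, 8, 1, 416]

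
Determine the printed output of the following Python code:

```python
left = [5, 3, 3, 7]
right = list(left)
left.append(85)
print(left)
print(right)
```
[5, 3, 3, 7, 85]
[5, 3, 3, 7]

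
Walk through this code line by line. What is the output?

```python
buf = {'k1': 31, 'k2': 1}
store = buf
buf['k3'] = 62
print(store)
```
{'k1': 31, 'k2': 1, 'k3': 62}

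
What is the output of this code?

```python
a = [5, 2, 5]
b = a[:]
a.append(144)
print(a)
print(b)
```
[5, 2, 5, 144]
[5, 2, 5]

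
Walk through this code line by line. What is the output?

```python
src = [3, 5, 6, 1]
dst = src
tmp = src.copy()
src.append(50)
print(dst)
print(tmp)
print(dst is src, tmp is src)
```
[3, 5, 6, 1, 50]
[3, 5, 6, 1]
True False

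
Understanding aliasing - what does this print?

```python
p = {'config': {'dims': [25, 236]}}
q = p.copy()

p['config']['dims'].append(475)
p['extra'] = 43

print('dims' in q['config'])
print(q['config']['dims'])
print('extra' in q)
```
True
[25, 236, 475]
False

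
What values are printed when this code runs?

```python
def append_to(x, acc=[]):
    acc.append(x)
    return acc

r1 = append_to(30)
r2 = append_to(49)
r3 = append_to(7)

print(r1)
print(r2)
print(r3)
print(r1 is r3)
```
[30, 49, 7]
[30, 49, 7]
[30, 49, 7]
True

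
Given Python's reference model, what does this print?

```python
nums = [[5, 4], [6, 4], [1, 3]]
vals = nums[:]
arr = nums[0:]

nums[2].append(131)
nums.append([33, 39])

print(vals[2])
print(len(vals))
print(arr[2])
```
[1, 3, 131]
3
[1, 3, 131]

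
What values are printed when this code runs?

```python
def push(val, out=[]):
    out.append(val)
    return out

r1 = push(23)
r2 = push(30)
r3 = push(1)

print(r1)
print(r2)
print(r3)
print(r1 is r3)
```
[23, 30, 1]
[23, 30, 1]
[23, 30, 1]
True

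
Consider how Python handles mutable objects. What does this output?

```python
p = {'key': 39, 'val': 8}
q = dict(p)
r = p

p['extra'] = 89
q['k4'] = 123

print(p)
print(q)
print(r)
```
{'key': 39, 'val': 8, 'extra': 89}
{'key': 39, 'val': 8, 'k4': 123}
{'key': 39, 'val': 8, 'extra': 89}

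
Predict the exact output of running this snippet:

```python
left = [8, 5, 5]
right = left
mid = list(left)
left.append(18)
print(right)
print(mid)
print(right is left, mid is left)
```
[8, 5, 5, 18]
[8, 5, 5]
True False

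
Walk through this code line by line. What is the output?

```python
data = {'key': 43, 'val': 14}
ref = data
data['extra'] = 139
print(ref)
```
{'key': 43, 'val': 14, 'extra': 139}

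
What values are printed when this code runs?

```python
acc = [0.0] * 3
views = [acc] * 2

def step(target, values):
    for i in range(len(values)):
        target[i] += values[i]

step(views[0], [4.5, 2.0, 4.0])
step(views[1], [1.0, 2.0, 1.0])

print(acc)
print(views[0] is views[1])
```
[5.5, 4.0, 5.0]
True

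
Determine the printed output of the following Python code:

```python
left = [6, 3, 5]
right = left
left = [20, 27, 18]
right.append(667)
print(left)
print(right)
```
[20, 27, 18]
[6, 3, 5, 667]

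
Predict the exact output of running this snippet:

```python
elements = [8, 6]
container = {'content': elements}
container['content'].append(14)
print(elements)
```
[8, 6, 14]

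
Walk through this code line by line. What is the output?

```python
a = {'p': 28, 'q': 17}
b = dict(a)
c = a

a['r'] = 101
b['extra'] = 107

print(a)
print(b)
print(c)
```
{'p': 28, 'q': 17, 'r': 101}
{'p': 28, 'q': 17, 'extra': 107}
{'p': 28, 'q': 17, 'r': 101}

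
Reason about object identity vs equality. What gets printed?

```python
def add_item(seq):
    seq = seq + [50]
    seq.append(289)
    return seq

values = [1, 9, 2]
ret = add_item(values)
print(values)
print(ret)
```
[1, 9, 2]
[1, 9, 2, 50, 289]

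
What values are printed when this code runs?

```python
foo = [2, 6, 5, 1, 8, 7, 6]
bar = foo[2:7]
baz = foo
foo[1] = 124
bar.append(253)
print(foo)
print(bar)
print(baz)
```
[2, 124, 5, 1, 8, 7, 6]
[5, 1, 8, 7, 6, 253]
[2, 124, 5, 1, 8, 7, 6]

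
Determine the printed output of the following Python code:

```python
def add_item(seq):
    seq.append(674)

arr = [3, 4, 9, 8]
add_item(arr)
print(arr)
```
[3, 4, 9, 8, 674]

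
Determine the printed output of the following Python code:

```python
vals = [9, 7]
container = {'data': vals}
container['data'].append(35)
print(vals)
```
[9, 7, 35]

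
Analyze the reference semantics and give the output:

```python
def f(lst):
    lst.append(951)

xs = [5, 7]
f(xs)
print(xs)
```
[5, 7, 951]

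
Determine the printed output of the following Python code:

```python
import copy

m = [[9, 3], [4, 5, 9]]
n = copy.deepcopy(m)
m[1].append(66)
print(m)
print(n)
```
[[9, 3], [4, 5, 9, 66]]
[[9, 3], [4, 5, 9]]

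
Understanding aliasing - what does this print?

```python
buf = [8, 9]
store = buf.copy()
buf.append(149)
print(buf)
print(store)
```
[8, 9, 149]
[8, 9]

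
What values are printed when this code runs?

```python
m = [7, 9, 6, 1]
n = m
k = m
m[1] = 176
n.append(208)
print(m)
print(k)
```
[7, 176, 6, 1, 208]
[7, 176, 6, 1, 208]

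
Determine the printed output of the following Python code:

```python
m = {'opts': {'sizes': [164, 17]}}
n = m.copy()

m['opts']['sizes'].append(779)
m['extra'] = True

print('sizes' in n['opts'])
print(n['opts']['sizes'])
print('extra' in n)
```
True
[164, 17, 779]
False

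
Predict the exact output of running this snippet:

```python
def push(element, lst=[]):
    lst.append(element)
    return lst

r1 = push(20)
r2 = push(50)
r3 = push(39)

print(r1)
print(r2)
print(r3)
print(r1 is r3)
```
[20, 50, 39]
[20, 50, 39]
[20, 50, 39]
True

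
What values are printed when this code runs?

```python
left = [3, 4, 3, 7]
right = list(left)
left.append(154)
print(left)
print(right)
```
[3, 4, 3, 7, 154]
[3, 4, 3, 7]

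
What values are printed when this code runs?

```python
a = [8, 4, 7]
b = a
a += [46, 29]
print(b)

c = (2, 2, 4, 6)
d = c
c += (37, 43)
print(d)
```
[8, 4, 7, 46, 29]
(2, 2, 4, 6)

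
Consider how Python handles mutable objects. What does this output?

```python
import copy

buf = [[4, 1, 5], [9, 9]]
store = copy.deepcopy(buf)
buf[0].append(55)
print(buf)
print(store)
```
[[4, 1, 5, 55], [9, 9]]
[[4, 1, 5], [9, 9]]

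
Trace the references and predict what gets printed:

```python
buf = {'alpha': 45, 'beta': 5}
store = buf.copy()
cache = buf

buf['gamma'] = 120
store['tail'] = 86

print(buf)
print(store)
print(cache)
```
{'alpha': 45, 'beta': 5, 'gamma': 120}
{'alpha': 45, 'beta': 5, 'tail': 86}
{'alpha': 45, 'beta': 5, 'gamma': 120}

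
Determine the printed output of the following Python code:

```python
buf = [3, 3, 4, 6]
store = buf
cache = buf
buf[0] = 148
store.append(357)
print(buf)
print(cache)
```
[148, 3, 4, 6, 357]
[148, 3, 4, 6, 357]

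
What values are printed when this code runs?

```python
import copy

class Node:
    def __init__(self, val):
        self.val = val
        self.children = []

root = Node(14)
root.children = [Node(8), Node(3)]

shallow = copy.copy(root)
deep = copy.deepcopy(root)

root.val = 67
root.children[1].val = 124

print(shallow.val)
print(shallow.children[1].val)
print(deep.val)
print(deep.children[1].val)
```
14
124
14
3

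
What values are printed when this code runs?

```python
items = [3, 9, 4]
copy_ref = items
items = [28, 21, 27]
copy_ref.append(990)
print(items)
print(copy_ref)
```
[28, 21, 27]
[3, 9, 4, 990]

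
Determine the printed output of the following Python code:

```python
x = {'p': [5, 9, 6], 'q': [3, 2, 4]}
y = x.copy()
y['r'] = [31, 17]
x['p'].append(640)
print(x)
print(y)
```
{'p': [5, 9, 6, 640], 'q': [3, 2, 4]}
{'p': [5, 9, 6, 640], 'q': [3, 2, 4], 'r': [31, 17]}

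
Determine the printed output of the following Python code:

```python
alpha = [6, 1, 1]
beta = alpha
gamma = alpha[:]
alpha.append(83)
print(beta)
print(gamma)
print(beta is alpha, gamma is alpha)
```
[6, 1, 1, 83]
[6, 1, 1]
True False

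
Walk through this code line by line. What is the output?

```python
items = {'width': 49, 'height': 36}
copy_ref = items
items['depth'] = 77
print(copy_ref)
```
{'width': 49, 'height': 36, 'depth': 77}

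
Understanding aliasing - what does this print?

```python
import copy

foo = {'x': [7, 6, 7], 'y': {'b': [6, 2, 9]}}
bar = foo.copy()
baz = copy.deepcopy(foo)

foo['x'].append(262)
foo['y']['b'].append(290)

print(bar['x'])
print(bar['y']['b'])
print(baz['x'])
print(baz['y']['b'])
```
[7, 6, 7, 262]
[6, 2, 9, 290]
[7, 6, 7]
[6, 2, 9]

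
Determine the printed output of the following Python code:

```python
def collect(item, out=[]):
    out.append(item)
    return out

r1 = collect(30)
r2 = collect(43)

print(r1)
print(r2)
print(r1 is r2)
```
[30, 43]
[30, 43]
True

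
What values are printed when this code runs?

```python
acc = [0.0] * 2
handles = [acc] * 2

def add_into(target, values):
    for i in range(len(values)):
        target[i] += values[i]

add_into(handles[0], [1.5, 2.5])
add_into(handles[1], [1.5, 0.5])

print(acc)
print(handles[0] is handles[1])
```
[3.0, 3.0]
True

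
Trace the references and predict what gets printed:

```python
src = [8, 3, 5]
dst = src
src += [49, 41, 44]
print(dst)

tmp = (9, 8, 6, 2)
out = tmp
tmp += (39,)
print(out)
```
[8, 3, 5, 49, 41, 44]
(9, 8, 6, 2)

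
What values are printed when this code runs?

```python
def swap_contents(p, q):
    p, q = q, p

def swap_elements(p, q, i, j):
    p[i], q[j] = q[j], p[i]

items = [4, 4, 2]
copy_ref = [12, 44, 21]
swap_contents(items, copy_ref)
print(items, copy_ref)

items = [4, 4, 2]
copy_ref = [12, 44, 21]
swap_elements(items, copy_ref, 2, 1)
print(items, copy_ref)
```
[4, 4, 2] [12, 44, 21]
[4, 4, 44] [12, 2, 21]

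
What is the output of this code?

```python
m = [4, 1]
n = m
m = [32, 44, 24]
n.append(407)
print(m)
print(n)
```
[32, 44, 24]
[4, 1, 407]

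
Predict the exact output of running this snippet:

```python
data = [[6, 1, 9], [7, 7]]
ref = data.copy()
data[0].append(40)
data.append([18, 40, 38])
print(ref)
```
[[6, 1, 9, 40], [7, 7]]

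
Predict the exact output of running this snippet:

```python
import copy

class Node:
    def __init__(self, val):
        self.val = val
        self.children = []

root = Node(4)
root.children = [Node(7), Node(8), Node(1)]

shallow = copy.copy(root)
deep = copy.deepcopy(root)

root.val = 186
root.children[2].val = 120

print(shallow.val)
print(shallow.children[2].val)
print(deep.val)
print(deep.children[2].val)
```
4
120
4
1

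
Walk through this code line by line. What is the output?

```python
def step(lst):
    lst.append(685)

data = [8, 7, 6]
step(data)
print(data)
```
[8, 7, 6, 685]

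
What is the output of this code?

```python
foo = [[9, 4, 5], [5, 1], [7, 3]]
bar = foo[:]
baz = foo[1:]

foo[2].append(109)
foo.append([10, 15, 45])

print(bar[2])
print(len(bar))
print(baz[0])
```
[7, 3, 109]
3
[5, 1]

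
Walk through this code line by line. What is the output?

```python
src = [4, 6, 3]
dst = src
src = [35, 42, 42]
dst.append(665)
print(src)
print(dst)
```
[35, 42, 42]
[4, 6, 3, 665]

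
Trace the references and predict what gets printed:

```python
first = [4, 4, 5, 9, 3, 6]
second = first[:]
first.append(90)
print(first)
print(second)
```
[4, 4, 5, 9, 3, 6, 90]
[4, 4, 5, 9, 3, 6]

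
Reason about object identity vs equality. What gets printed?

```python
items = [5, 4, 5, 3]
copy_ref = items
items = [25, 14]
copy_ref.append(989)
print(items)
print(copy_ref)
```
[25, 14]
[5, 4, 5, 3, 989]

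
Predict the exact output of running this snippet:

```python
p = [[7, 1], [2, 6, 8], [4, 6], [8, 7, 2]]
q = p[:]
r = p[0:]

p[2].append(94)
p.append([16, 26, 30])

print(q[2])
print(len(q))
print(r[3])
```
[4, 6, 94]
4
[8, 7, 2]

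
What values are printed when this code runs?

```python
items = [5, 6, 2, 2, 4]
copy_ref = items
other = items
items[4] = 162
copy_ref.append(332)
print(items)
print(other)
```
[5, 6, 2, 2, 162, 332]
[5, 6, 2, 2, 162, 332]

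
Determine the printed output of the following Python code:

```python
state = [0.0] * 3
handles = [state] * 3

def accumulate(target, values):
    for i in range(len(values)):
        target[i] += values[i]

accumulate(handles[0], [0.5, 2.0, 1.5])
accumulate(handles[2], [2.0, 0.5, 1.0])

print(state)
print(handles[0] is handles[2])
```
[2.5, 2.5, 2.5]
True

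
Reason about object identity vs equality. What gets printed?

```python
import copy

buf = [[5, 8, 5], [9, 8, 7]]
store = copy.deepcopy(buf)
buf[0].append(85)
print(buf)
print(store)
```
[[5, 8, 5, 85], [9, 8, 7]]
[[5, 8, 5], [9, 8, 7]]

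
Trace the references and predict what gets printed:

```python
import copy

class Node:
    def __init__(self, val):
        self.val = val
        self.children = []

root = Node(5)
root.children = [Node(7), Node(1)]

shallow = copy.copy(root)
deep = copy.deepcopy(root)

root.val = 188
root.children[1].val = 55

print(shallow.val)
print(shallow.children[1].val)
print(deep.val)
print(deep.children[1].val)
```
5
55
5
1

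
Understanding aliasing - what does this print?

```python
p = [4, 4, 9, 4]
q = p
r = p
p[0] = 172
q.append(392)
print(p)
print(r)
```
[172, 4, 9, 4, 392]
[172, 4, 9, 4, 392]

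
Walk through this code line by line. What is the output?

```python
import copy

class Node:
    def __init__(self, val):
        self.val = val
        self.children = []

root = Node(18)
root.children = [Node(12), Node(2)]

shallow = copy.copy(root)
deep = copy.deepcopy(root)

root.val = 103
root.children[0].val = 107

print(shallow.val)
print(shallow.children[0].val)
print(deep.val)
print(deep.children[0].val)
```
18
107
18
12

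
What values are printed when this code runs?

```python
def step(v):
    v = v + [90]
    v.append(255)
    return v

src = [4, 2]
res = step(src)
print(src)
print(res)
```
[4, 2]
[4, 2, 90, 255]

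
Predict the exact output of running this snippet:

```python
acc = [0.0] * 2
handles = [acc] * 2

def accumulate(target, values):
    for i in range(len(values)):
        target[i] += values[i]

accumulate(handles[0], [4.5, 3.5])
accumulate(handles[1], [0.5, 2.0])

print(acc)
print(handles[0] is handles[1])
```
[5.0, 5.5]
True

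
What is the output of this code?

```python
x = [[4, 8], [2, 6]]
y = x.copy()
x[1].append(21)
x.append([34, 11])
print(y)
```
[[4, 8], [2, 6, 21]]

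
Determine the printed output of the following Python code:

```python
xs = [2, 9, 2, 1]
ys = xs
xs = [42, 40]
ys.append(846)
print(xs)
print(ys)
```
[42, 40]
[2, 9, 2, 1, 846]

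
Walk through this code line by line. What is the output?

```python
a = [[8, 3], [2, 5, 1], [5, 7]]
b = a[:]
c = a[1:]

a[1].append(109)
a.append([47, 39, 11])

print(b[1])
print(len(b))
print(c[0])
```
[2, 5, 1, 109]
3
[2, 5, 1, 109]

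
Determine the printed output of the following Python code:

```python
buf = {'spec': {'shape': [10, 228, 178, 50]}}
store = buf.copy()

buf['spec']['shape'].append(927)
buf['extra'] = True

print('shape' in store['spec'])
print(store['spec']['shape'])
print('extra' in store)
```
True
[10, 228, 178, 50, 927]
False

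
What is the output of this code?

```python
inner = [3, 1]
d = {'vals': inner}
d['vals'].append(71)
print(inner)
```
[3, 1, 71]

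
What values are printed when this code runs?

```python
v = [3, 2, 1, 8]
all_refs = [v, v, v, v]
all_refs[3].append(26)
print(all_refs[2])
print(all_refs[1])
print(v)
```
[3, 2, 1, 8, 26]
[3, 2, 1, 8, 26]
[3, 2, 1, 8, 26]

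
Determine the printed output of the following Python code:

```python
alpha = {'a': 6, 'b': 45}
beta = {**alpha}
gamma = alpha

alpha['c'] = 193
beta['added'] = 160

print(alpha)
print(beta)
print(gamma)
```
{'a': 6, 'b': 45, 'c': 193}
{'a': 6, 'b': 45, 'added': 160}
{'a': 6, 'b': 45, 'c': 193}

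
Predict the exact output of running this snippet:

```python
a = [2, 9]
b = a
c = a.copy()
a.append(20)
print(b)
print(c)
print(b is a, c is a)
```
[2, 9, 20]
[2, 9]
True False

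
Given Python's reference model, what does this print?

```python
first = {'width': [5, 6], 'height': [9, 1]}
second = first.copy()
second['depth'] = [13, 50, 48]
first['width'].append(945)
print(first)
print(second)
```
{'width': [5, 6, 945], 'height': [9, 1]}
{'width': [5, 6, 945], 'height': [9, 1], 'depth': [13, 50, 48]}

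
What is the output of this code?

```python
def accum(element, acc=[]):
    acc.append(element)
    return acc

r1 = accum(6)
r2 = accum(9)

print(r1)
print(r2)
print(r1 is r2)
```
[6, 9]
[6, 9]
True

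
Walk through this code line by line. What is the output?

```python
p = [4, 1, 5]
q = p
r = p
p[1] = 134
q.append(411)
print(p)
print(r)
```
[4, 134, 5, 411]
[4, 134, 5, 411]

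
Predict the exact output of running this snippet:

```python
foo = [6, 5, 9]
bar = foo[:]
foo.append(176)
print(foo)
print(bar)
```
[6, 5, 9, 176]
[6, 5, 9]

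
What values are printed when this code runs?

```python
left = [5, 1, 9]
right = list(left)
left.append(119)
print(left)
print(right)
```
[5, 1, 9, 119]
[5, 1, 9]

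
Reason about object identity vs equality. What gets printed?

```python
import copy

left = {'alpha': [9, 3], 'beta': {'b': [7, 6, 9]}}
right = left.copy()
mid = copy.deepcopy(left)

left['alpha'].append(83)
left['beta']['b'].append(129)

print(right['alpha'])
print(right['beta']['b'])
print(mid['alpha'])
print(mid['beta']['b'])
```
[9, 3, 83]
[7, 6, 9, 129]
[9, 3]
[7, 6, 9]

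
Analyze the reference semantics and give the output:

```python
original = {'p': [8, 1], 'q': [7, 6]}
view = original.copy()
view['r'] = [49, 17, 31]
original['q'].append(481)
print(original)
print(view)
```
{'p': [8, 1], 'q': [7, 6, 481]}
{'p': [8, 1], 'q': [7, 6, 481], 'r': [49, 17, 31]}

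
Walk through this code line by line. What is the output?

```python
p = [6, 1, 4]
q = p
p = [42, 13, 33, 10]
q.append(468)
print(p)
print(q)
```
[42, 13, 33, 10]
[6, 1, 4, 468]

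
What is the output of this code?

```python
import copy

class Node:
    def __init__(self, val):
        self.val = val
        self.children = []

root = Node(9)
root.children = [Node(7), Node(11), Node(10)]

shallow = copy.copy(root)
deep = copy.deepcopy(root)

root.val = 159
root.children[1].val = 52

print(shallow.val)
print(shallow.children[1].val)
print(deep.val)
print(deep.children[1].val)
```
9
52
9
11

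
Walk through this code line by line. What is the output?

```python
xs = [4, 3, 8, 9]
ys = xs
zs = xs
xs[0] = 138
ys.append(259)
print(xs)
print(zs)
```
[138, 3, 8, 9, 259]
[138, 3, 8, 9, 259]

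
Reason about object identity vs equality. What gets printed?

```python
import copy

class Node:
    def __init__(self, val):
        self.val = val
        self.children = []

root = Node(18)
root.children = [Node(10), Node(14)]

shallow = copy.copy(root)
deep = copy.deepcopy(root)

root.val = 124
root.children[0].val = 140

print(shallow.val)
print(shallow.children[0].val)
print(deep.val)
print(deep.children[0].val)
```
18
140
18
10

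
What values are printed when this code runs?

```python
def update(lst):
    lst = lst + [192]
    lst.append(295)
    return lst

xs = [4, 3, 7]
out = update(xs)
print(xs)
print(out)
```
[4, 3, 7]
[4, 3, 7, 192, 295]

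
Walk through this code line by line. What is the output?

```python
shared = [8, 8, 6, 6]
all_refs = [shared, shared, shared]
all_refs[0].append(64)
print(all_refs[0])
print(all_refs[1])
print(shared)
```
[8, 8, 6, 6, 64]
[8, 8, 6, 6, 64]
[8, 8, 6, 6, 64]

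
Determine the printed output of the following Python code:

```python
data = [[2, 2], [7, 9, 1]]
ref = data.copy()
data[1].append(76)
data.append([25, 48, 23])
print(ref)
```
[[2, 2], [7, 9, 1, 76]]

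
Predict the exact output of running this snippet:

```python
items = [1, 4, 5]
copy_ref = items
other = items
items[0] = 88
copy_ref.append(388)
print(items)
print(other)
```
[88, 4, 5, 388]
[88, 4, 5, 388]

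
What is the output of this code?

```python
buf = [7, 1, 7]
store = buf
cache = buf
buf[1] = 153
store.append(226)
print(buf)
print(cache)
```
[7, 153, 7, 226]
[7, 153, 7, 226]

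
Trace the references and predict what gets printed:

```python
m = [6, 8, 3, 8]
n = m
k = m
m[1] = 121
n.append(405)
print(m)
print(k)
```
[6, 121, 3, 8, 405]
[6, 121, 3, 8, 405]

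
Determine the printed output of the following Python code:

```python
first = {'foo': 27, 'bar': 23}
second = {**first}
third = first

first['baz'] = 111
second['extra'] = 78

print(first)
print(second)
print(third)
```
{'foo': 27, 'bar': 23, 'baz': 111}
{'foo': 27, 'bar': 23, 'extra': 78}
{'foo': 27, 'bar': 23, 'baz': 111}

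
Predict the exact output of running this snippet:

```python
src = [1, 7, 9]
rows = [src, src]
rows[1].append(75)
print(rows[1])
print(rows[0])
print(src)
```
[1, 7, 9, 75]
[1, 7, 9, 75]
[1, 7, 9, 75]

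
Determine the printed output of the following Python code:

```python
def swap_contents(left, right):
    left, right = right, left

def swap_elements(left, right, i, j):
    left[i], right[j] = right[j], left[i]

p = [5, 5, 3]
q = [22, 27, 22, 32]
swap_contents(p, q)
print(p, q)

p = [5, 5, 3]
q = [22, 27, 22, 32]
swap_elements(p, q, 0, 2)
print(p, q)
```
[5, 5, 3] [22, 27, 22, 32]
[22, 5, 3] [22, 27, 5, 32]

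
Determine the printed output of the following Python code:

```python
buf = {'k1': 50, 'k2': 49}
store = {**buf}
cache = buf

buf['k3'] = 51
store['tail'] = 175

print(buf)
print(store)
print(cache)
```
{'k1': 50, 'k2': 49, 'k3': 51}
{'k1': 50, 'k2': 49, 'tail': 175}
{'k1': 50, 'k2': 49, 'k3': 51}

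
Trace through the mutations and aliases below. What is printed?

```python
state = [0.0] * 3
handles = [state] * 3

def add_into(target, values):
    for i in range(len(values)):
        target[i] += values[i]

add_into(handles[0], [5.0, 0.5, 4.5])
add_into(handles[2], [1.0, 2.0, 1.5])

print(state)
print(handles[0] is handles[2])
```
[6.0, 2.5, 6.0]
True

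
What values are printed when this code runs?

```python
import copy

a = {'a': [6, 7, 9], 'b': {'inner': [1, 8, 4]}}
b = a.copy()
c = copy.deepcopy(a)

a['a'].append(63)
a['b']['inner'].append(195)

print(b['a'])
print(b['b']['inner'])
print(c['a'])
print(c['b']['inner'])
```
[6, 7, 9, 63]
[1, 8, 4, 195]
[6, 7, 9]
[1, 8, 4]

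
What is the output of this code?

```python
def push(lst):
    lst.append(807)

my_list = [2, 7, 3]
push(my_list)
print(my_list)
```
[2, 7, 3, 807]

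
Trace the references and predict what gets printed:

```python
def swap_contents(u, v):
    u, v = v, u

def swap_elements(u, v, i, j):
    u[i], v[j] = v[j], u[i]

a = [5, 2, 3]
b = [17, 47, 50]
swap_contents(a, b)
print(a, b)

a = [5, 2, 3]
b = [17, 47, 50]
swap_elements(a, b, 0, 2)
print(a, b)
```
[5, 2, 3] [17, 47, 50]
[50, 2, 3] [17, 47, 5]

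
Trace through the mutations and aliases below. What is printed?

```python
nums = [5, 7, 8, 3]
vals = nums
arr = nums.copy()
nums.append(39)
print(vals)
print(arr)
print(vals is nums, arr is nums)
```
[5, 7, 8, 3, 39]
[5, 7, 8, 3]
True False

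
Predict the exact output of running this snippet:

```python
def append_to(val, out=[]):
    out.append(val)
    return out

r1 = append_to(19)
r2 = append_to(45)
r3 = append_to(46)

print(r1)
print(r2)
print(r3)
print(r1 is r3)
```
[19, 45, 46]
[19, 45, 46]
[19, 45, 46]
True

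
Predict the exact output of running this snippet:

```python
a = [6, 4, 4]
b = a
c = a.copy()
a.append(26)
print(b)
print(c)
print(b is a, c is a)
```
[6, 4, 4, 26]
[6, 4, 4]
True False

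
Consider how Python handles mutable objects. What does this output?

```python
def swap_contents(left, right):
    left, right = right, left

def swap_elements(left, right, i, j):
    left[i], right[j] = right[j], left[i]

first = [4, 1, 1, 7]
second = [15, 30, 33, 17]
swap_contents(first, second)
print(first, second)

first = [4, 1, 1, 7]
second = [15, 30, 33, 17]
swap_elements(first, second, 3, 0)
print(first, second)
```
[4, 1, 1, 7] [15, 30, 33, 17]
[4, 1, 1, 15] [7, 30, 33, 17]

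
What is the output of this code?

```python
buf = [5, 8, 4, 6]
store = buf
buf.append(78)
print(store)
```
[5, 8, 4, 6, 78]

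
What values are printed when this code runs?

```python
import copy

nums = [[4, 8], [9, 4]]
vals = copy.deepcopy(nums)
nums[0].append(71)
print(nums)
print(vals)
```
[[4, 8, 71], [9, 4]]
[[4, 8], [9, 4]]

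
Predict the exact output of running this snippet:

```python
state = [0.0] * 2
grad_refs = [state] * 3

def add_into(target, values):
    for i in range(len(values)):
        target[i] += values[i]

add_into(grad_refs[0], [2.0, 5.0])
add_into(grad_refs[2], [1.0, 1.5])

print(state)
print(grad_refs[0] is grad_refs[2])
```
[3.0, 6.5]
True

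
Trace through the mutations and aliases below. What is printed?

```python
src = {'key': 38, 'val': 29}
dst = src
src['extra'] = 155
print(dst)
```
{'key': 38, 'val': 29, 'extra': 155}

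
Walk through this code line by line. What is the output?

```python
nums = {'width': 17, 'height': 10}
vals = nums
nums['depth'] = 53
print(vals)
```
{'width': 17, 'height': 10, 'depth': 53}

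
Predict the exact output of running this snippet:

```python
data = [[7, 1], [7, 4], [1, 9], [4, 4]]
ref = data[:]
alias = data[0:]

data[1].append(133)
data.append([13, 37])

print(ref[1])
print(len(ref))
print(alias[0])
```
[7, 4, 133]
4
[7, 1]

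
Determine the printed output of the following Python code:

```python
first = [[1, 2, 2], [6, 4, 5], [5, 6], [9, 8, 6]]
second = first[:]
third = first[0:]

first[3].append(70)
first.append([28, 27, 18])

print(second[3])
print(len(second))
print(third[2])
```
[9, 8, 6, 70]
4
[5, 6]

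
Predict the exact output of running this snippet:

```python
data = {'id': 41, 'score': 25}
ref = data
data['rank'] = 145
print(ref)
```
{'id': 41, 'score': 25, 'rank': 145}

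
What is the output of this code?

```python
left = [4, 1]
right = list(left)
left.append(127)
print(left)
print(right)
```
[4, 1, 127]
[4, 1]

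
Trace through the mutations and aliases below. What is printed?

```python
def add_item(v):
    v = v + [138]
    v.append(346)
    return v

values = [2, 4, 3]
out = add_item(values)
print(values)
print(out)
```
[2, 4, 3]
[2, 4, 3, 138, 346]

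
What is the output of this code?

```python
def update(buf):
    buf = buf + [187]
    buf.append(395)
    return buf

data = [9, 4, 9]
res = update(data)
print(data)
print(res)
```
[9, 4, 9]
[9, 4, 9, 187, 395]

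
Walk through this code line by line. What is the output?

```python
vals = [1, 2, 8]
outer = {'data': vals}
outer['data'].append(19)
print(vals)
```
[1, 2, 8, 19]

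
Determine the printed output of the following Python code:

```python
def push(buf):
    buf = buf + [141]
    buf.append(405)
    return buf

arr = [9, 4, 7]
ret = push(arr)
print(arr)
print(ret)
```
[9, 4, 7]
[9, 4, 7, 141, 405]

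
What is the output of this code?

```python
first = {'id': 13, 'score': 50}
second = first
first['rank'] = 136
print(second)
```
{'id': 13, 'score': 50, 'rank': 136}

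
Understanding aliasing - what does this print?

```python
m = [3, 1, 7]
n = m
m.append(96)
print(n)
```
[3, 1, 7, 96]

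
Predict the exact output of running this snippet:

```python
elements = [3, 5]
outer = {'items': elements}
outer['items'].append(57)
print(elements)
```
[3, 5, 57]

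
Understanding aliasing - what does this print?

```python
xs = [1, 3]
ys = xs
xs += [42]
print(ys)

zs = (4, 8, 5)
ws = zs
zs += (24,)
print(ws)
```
[1, 3, 42]
(4, 8, 5)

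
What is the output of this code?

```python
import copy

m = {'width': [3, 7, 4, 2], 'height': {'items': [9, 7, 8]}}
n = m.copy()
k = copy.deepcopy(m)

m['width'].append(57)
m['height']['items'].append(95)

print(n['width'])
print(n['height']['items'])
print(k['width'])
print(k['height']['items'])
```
[3, 7, 4, 2, 57]
[9, 7, 8, 95]
[3, 7, 4, 2]
[9, 7, 8]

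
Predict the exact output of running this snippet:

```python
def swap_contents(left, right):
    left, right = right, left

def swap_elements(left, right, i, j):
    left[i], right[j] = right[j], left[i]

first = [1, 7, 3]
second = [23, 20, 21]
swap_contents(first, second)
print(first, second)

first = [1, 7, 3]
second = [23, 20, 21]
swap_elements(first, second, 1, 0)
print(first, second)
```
[1, 7, 3] [23, 20, 21]
[1, 23, 3] [7, 20, 21]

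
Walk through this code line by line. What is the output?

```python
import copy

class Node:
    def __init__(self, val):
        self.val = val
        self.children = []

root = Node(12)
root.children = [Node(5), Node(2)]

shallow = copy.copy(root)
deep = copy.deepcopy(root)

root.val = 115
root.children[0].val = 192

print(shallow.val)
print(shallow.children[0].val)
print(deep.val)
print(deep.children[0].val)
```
12
192
12
5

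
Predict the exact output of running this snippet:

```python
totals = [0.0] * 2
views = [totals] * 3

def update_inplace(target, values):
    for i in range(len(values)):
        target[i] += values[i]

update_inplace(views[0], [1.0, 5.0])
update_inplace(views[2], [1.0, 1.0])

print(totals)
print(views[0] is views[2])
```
[2.0, 6.0]
True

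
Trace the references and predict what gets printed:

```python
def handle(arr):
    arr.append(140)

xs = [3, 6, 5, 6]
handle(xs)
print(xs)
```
[3, 6, 5, 6, 140]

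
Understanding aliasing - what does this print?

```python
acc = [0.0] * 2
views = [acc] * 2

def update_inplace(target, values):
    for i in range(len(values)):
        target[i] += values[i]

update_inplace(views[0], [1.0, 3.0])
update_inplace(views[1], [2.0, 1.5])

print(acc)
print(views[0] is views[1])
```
[3.0, 4.5]
True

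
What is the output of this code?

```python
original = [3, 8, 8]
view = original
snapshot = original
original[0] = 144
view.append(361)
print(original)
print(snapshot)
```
[144, 8, 8, 361]
[144, 8, 8, 361]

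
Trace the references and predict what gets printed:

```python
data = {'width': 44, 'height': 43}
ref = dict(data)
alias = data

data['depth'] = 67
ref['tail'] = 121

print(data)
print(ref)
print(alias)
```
{'width': 44, 'height': 43, 'depth': 67}
{'width': 44, 'height': 43, 'tail': 121}
{'width': 44, 'height': 43, 'depth': 67}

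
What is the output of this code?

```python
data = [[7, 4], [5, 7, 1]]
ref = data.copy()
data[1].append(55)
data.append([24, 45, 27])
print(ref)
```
[[7, 4], [5, 7, 1, 55]]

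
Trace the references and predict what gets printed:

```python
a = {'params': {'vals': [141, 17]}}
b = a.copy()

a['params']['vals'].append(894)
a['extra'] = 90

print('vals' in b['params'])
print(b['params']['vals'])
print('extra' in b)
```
True
[141, 17, 894]
False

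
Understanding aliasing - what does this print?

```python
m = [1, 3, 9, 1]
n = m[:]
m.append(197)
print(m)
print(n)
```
[1, 3, 9, 1, 197]
[1, 3, 9, 1]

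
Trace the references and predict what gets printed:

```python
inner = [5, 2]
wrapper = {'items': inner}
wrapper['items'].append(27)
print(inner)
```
[5, 2, 27]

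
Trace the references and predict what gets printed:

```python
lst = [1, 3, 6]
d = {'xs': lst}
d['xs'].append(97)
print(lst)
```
[1, 3, 6, 97]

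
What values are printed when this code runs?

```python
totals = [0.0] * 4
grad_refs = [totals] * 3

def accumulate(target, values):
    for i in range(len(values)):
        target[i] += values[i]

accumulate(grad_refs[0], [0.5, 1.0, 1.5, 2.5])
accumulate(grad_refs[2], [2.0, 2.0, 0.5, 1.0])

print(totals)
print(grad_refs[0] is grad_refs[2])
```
[2.5, 3.0, 2.0, 3.5]
True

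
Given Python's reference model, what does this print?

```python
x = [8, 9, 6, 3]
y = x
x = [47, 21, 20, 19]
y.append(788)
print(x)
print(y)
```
[47, 21, 20, 19]
[8, 9, 6, 3, 788]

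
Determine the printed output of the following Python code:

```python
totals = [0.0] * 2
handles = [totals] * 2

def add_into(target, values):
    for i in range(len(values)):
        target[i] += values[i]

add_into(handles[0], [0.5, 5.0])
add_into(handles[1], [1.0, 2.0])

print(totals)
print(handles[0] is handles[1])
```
[1.5, 7.0]
True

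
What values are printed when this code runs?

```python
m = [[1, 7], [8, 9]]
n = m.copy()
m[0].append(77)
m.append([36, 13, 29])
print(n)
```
[[1, 7, 77], [8, 9]]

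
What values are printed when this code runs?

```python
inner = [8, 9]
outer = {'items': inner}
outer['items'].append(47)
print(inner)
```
[8, 9, 47]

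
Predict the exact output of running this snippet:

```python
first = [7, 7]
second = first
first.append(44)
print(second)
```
[7, 7, 44]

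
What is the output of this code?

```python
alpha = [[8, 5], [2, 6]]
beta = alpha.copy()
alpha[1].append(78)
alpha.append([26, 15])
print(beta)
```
[[8, 5], [2, 6, 78]]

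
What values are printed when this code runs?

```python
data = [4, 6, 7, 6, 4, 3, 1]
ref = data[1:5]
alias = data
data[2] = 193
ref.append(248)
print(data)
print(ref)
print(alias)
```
[4, 6, 193, 6, 4, 3, 1]
[6, 7, 6, 4, 248]
[4, 6, 193, 6, 4, 3, 1]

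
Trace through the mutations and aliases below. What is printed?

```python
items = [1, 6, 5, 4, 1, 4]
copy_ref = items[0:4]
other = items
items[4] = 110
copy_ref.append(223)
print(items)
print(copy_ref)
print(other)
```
[1, 6, 5, 4, 110, 4]
[1, 6, 5, 4, 223]
[1, 6, 5, 4, 110, 4]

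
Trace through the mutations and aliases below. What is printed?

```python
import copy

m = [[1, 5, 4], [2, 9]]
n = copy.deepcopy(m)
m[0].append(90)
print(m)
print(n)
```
[[1, 5, 4, 90], [2, 9]]
[[1, 5, 4], [2, 9]]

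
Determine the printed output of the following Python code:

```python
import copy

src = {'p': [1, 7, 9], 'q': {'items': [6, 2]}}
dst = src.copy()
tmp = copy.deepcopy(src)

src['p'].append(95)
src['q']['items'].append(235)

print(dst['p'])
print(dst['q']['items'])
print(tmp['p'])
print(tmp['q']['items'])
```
[1, 7, 9, 95]
[6, 2, 235]
[1, 7, 9]
[6, 2]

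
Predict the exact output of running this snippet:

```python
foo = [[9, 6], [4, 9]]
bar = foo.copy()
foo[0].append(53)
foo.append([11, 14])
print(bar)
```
[[9, 6, 53], [4, 9]]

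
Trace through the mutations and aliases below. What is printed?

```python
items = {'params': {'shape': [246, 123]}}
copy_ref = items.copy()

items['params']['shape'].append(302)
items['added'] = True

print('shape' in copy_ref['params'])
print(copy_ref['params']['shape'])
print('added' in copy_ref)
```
True
[246, 123, 302]
False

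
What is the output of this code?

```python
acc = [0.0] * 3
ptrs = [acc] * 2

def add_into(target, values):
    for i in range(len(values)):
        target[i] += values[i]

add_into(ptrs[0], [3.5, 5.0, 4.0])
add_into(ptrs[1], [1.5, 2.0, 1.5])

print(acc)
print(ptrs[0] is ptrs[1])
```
[5.0, 7.0, 5.5]
True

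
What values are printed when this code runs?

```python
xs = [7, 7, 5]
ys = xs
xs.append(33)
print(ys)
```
[7, 7, 5, 33]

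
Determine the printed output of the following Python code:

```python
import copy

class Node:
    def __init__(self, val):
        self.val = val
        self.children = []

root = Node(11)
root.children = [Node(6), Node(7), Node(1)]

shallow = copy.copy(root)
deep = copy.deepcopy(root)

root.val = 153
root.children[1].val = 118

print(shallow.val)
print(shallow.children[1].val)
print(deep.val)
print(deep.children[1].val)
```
11
118
11
7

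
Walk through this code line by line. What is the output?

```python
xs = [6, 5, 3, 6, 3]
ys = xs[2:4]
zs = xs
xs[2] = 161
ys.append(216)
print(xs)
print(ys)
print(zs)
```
[6, 5, 161, 6, 3]
[3, 6, 216]
[6, 5, 161, 6, 3]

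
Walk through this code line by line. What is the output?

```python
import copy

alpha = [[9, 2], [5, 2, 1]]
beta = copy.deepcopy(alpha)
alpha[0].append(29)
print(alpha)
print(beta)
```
[[9, 2, 29], [5, 2, 1]]
[[9, 2], [5, 2, 1]]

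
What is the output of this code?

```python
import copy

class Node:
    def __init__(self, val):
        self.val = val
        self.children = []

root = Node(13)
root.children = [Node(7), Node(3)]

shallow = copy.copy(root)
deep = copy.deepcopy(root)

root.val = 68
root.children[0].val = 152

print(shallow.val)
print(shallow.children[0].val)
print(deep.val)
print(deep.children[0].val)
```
13
152
13
7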